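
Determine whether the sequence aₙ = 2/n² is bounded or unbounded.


a₁ = 2, a₂ = 2/4, a₃ = 2/9, ...
0 < aₙ ≤ 2 for all n ≥ 1
The sequence IS bounded

Bounded (0 < aₙ ≤ 2)


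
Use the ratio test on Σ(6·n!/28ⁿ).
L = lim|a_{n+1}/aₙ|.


aₙ = 6·n!/28^n
a_{n+1}/aₙ = (n+1)!/28^(n+1) × 28^n/n!  (constant 6 cancels)
= (n+1)/28
L = lim(n→∞) (n+1)/28 = ∞
L > 1 → series DIVERGES

Diverges (ratio test: L = ∞ > 1)


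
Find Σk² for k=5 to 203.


Σₖ₌5^203 k² = Σₖ₌₁^203 k² − Σₖ₌₁^4 k²
= 203·204·407/6 − 4·5·9/6
= 2809114 − 30 = 2809084

Σk² = 2809084


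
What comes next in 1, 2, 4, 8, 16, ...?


Pattern: powers of 2: 2ⁿ
Terms: 1, 2, 4, 8, 16
Next term = 32

Next term = 32


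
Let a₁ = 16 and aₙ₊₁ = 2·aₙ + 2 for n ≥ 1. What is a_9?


Computing step by step:
a_1 = 16
a_2 = 34
a_3 = 70
a_4 = 142
a_5 = 286
a_6 = 574
a_7 = 1150
a_8 = 2302
a_9 = 4606


a_9 = 4606


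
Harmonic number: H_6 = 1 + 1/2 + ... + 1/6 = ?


H_6 = 1/1 + 1/2 + 1/3 + 1/4 + 1/5 + 1/6
= 49/20
≈ 2.45

H_6 = 49/20 ≈ 2.45


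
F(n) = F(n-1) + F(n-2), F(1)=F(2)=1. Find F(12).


Fibonacci sequence: 1, 1, 2, 3, 5, 8, 13, 21, 34, 55, 89, ...
F(12) = 144

F(12) = 144


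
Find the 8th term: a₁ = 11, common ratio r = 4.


aₙ = a₁·r^(n-1)
= 11×4^7
= 11×16384
= 180224

a_8 = 180224


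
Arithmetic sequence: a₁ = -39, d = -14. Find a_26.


aₙ = a₁ + (n-1)d
= -39 + (26-1)×-14
= -39 - 350
= -389

a_26 = -389


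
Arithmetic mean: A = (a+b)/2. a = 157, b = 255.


AM = (157 + 255)/2 = 412/2 = 206

AM = 206


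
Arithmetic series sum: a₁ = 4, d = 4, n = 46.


aₙ = 4 + (46-1)×4 = 184
Sₙ = n(a₁+aₙ)/2 = 46×(4+184)/2
= 46×188/2 = 4324

S_46 = 4324


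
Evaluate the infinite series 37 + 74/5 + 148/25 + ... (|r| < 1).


S∞ = a₁/(1-r) = 37/(1 - 2/5)
= 37/(3/5)
= 185/3

S∞ = 185/3


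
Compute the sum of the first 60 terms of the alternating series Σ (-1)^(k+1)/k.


S = 1 - 1/2 + 1/3 - 1/4 + 1/5 - 1/6 + 1/7 - 1/8 ± ...
= 0.6849
(Full series converges to +ln(2) ≈ +0.6931)

S_60 = 0.6849


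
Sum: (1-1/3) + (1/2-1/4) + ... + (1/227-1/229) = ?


Telescoping with gap 2: two head and two tail terms survive.
= (1 + 1/2) - (1/228 + 1/229)
= 3/2 - 1/228 - 1/229 = 77861/52212

Sum = 77861/52212


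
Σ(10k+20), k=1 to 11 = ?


Σ(10k+20) = 10·Σk + 20·n
= 10·66 + 20·11
= 660 + 220 = 880

Σ = 880


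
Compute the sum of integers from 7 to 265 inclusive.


Σₖ₌7^265 k = Σₖ₌₁^265 k − Σₖ₌₁^6 k
= 265·266/2 − 6·7/2
= 35245 − 21 = 35224

Σk = 35224


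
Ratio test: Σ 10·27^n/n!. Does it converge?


aₙ = 10·27^n/n!
a_{n+1}/aₙ = 27^(n+1)/(n+1)! × n!/27^n  (constant 10 cancels)
= 27/(n+1)
L = lim(n→∞) 27/(n+1) = 0
L < 1 → series CONVERGES

Converges (ratio test: L = 0 < 1)


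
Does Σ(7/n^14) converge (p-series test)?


p-series test: Σ c/n^p converges if p > 1, diverges if p ≤ 1 (constant c > 0 doesn't affect convergence).
p = 14
14 > 1 → CONVERGES

Converges (p = 14 > 1)


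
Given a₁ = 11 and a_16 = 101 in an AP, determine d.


d = (aₙ - a₁)/(n-1)
= (101 - 11)/(16-1)
= 90/15 = 6

d = 6


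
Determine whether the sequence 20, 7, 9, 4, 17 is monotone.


Differences: -13, 2, -5, 13
Difference at position 2 is +2 (> 0) but position 1 is -13 (< 0) — sequence both rises and falls
→ NOT monotonic

Not monotonic


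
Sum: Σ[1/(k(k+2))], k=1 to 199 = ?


1/(k(k+2)) = (1/2)·(1/k - 1/(k+2)) (partial fractions)
Telescoping: Σ = (1/2)·(1 + 1/2 - 1/200 - 1/201) = 59899/80400

Sum = 59899/80400


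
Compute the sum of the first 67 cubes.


n(n+1)/2 = 67×68/2 = 2278
Σk³ = 2278² = 5189284

Σk³ = 5189284


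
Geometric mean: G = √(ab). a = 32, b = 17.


GM = √(32×17) = √544 = 23.3238

GM = 23.3238


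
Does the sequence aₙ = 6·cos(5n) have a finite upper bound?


For all n, -1 ≤ cos(5n) ≤ 1, so -6 ≤ 6·cos(5n) ≤ 6
Lower bound: -6, Upper bound: 6
The sequence IS bounded

Bounded (-6 ≤ aₙ ≤ 6)


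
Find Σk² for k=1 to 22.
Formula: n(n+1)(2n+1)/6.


n = 22
n(n+1)(2n+1)/6 = 22×23×45/6
= 22770/6 = 3795

Σk² = 3795


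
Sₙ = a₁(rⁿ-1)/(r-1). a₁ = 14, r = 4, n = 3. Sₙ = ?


Sₙ = 14×(4^3 - 1)/(4 - 1)
= 14×(64 - 1)/3
= 14×63/3
= 294

S_3 = 294


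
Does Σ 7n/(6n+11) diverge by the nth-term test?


lim(n→∞) 7n/(6n+11) = 7/6 = 7/6  (divide numerator and denominator by n)
lim aₙ = 7/6 ≠ 0 → series DIVERGES

Diverges (lim aₙ = 7/6 ≠ 0)


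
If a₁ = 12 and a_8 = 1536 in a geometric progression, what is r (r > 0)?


r^(n-1) = aₙ/a₁
r^7 = 1536/12 = 128
r = 128^(1/7)
= 2

r = 2


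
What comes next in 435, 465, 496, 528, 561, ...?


Pattern: triangular numbers: n(n+1)/2
Terms: 435, 465, 496, 528, 561
Next term = 595

Next term = 595


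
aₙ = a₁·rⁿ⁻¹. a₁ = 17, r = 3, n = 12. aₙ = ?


aₙ = a₁·r^(n-1)
= 17×3^11
= 17×177147
= 3011499

a_12 = 3011499


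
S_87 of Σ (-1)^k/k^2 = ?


S = -1 + 1/4 - 1/9 + 1/16 - 1/25 + 1/36 - 1/49 + 1/64 ± ...
= -0.8225
(Full series converges to -π²/12 ≈ -0.8225)

S_87 = -0.8225


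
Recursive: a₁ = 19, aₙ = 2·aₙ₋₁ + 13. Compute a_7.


Computing step by step:
a_1 = 19
a_2 = 51
a_3 = 115
a_4 = 243
a_5 = 499
a_6 = 1011
a_7 = 2035


a_7 = 2035


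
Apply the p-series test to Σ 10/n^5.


p-series test: Σ c/n^p converges if p > 1, diverges if p ≤ 1 (constant c > 0 doesn't affect convergence).
p = 5
5 > 1 → CONVERGES

Converges (p = 5 > 1)


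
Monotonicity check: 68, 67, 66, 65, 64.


Differences: -1, -1, -1, -1
All differences < 0 → strictly DECREASING

Monotonically decreasing


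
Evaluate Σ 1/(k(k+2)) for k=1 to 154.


1/(k(k+2)) = (1/2)·(1/k - 1/(k+2)) (partial fractions)
Telescoping: Σ = (1/2)·(1 + 1/2 - 1/155 - 1/156) = 35959/48360

Sum = 35959/48360


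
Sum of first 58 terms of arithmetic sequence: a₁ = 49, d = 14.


aₙ = 49 + (58-1)×14 = 847
Sₙ = n(a₁+aₙ)/2 = 58×(49+847)/2
= 58×896/2 = 25984

S_58 = 25984


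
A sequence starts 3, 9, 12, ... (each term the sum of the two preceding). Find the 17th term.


Computing iteratively: 3, 9, 12, 21, 33, 54, 87, 141, 228, 369, 597, 966, ...
a_17 = 10713

a_17 = 10713


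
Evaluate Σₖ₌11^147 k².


Σₖ₌11^147 k² = Σₖ₌₁^147 k² − Σₖ₌₁^10 k²
= 147·148·295/6 − 10·11·21/6
= 1069670 − 385 = 1069285

Σk² = 1069285


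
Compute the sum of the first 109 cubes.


n(n+1)/2 = 109×110/2 = 5995
Σk³ = 5995² = 35940025

Σk³ = 35940025


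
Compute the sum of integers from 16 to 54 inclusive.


Σₖ₌16^54 k = Σₖ₌₁^54 k − Σₖ₌₁^15 k
= 54·55/2 − 15·16/2
= 1485 − 120 = 1365

Σk = 1365


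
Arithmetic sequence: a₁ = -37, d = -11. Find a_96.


aₙ = a₁ + (n-1)d
= -37 + (96-1)×-11
= -37 - 1045
= -1082

a_96 = -1082


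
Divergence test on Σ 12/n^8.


lim(n→∞) 12/n^8 = 0
lim aₙ = 0 → nth-term test is INCONCLUSIVE
(Need other tests; this is actually a convergent p-series with p=8 > 1)

Inconclusive (lim aₙ = 0; need another test)


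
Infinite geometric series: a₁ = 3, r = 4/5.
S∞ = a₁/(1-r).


S∞ = a₁/(1-r) = 3/(1 - 4/5)
= 3/(1/5)
= 15

S∞ = 15


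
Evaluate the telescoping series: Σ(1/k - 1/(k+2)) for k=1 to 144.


Telescoping with gap 2: two head and two tail terms survive.
= (1 + 1/2) - (1/145 + 1/146)
= 3/2 - 1/145 - 1/146 = 15732/10585

Sum = 15732/10585


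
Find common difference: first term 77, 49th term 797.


d = (aₙ - a₁)/(n-1)
= (797 - 77)/(49-1)
= 720/48 = 15

d = 15


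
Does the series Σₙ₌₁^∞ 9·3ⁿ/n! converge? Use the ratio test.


aₙ = 9·3^n/n!
a_{n+1}/aₙ = 3^(n+1)/(n+1)! × n!/3^n  (constant 9 cancels)
= 3/(n+1)
L = lim(n→∞) 3/(n+1) = 0
L < 1 → series CONVERGES

Converges (ratio test: L = 0 < 1)


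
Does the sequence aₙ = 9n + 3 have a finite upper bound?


aₙ = 9n + 3 → as n→∞, aₙ→∞
No finite upper bound exists
The sequence is UNBOUNDED

Unbounded (aₙ → ∞ as n → ∞)


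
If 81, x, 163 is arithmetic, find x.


AM = (81 + 163)/2 = 244/2 = 122

AM = 122


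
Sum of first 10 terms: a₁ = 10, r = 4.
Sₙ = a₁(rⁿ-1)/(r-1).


Sₙ = 10×(4^10 - 1)/(4 - 1)
= 10×(1048576 - 1)/3
= 10×1048575/3
= 3495250

S_10 = 3495250


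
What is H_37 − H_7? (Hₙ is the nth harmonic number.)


Σₖ₌8^37 1/k = 1/8 + 1/9 + 1/10 + ... + 1/37
= 111627652111399/69388720221600
≈ 1.6087

Sum = 111627652111399/69388720221600 ≈ 1.6087


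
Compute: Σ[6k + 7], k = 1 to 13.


Σ(6k+7) = 6·Σk + 7·n
= 6·91 + 7·13
= 546 + 91 = 637

Σ = 637


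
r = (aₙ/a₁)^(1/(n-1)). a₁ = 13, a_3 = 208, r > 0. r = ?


r^(n-1) = aₙ/a₁
r^2 = 208/13 = 16
r = 16^(1/2)
= ±4; taking r > 0 gives r = 4

r = 4


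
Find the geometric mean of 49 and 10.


GM = √(49×10) = √490 = 22.1359

GM = 22.1359


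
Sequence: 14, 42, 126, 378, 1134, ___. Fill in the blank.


Pattern: geometric (r=3)
Terms: 14, 42, 126, 378, 1134
Next term = 3402

Next term = 3402


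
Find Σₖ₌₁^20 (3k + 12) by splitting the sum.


Σ(3k+12) = 3·Σk + 12·n
= 3·210 + 12·20
= 630 + 240 = 870

Σ = 870


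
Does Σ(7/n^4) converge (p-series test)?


p-series test: Σ c/n^p converges if p > 1, diverges if p ≤ 1 (constant c > 0 doesn't affect convergence).
p = 4
4 > 1 → CONVERGES

Converges (p = 4 > 1)


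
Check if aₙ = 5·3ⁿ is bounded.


aₙ = 5·3ⁿ → as n→∞, aₙ→∞ (since base 3 > 1)
No finite upper bound exists
The sequence is UNBOUNDED

Unbounded (aₙ → ∞ as n → ∞)


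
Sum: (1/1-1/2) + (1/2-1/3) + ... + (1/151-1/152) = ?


Telescoping: adjacent terms cancel.
= 1/1 - 1/152
= 1 - 1/152 = 151/152

Sum = 151/152


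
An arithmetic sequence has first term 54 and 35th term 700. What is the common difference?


d = (aₙ - a₁)/(n-1)
= (700 - 54)/(35-1)
= 646/34 = 19

d = 19


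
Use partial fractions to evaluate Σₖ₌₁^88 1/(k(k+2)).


1/(k(k+2)) = (1/2)·(1/k - 1/(k+2)) (partial fractions)
Telescoping: Σ = (1/2)·(1 + 1/2 - 1/89 - 1/90) = 2959/4005

Sum = 2959/4005


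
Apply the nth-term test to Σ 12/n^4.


lim(n→∞) 12/n^4 = 0
lim aₙ = 0 → nth-term test is INCONCLUSIVE
(Need other tests; this is actually a convergent p-series with p=4 > 1)

Inconclusive (lim aₙ = 0; need another test)


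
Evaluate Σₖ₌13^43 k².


Σₖ₌13^43 k² = Σₖ₌₁^43 k² − Σₖ₌₁^12 k²
= 43·44·87/6 − 12·13·25/6
= 27434 − 650 = 26784

Σk² = 26784


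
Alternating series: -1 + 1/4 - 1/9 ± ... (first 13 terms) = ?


S = -1 + 1/4 - 1/9 + 1/16 - 1/25 + 1/36 - 1/49 + 1/64 ± ...
= -0.8252
(Full series converges to -π²/12 ≈ -0.8225)

S_13 = -0.8252


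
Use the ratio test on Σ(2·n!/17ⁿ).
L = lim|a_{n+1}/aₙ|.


aₙ = 2·n!/17^n
a_{n+1}/aₙ = (n+1)!/17^(n+1) × 17^n/n!  (constant 2 cancels)
= (n+1)/17
L = lim(n→∞) (n+1)/17 = ∞
L > 1 → series DIVERGES

Diverges (ratio test: L = ∞ > 1)


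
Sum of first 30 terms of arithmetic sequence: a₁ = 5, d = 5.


aₙ = 5 + (30-1)×5 = 150
Sₙ = n(a₁+aₙ)/2 = 30×(5+150)/2
= 30×155/2 = 2325

S_30 = 2325


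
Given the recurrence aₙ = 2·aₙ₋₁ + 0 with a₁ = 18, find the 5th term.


Computing step by step:
a_1 = 18
a_2 = 36
a_3 = 72
a_4 = 144
a_5 = 288


a_5 = 288


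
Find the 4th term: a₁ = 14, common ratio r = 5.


aₙ = a₁·r^(n-1)
= 14×5^3
= 14×125
= 1750

a_4 = 1750


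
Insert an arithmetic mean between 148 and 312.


AM = (148 + 312)/2 = 460/2 = 230

AM = 230


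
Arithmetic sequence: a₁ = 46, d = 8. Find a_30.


aₙ = a₁ + (n-1)d
= 46 + (30-1)×8
= 46 + 232
= 278

a_30 = 278


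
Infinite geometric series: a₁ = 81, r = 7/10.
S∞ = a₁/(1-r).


S∞ = a₁/(1-r) = 81/(1 - 7/10)
= 81/(3/10)
= 270

S∞ = 270


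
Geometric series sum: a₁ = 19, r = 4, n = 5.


Sₙ = 19×(4^5 - 1)/(4 - 1)
= 19×(1024 - 1)/3
= 19×1023/3
= 6479

S_5 = 6479


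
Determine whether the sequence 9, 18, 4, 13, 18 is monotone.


Differences: 9, -14, 9, 5
Difference at position 1 is +9 (> 0) but position 2 is -14 (< 0) — sequence both rises and falls
→ NOT monotonic

Not monotonic


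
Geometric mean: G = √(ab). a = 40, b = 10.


GM = √(40×10) = √400 = 20

GM = 20


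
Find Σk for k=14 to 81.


Σₖ₌14^81 k = Σₖ₌₁^81 k − Σₖ₌₁^13 k
= 81·82/2 − 13·14/2
= 3321 − 91 = 3230

Σk = 3230


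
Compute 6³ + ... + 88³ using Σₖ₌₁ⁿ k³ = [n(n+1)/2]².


Σₖ₌6^88 k³ = [88·89/2]² − [5·6/2]²
= 15335056 − 225 = 15334831

Σk³ = 15334831


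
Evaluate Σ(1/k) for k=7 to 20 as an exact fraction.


Σₖ₌7^20 1/k = 1/7 + 1/8 + 1/9 + ... + 1/20
= 89061751/77597520
≈ 1.1477

Sum = 89061751/77597520 ≈ 1.1477


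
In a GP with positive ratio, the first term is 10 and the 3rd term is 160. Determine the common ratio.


r^(n-1) = aₙ/a₁
r^2 = 160/10 = 16
r = 16^(1/2)
= ±4; taking r > 0 gives r = 4

r = 4


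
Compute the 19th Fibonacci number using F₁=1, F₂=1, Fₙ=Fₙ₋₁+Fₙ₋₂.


Fibonacci sequence: 1, 1, 2, 3, 5, 8, 13, 21, 34, 55, 89, ...
F(19) = 4181

F(19) = 4181


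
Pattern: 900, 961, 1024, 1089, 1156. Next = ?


Pattern: perfect squares: n²
Terms: 900, 961, 1024, 1089, 1156
Next term = 1225

Next term = 1225


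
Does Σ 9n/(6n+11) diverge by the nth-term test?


lim(n→∞) 9n/(6n+11) = 9/6 = 3/2  (divide numerator and denominator by n)
lim aₙ = 3/2 ≠ 0 → series DIVERGES

Diverges (lim aₙ = 3/2 ≠ 0)


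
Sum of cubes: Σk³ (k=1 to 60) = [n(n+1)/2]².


n(n+1)/2 = 60×61/2 = 1830
Σk³ = 1830² = 3348900

Σk³ = 3348900


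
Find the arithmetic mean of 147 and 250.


AM = (147 + 250)/2 = 397/2 = 198.5

AM = 198.5


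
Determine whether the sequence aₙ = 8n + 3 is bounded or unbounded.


aₙ = 8n + 3 → as n→∞, aₙ→∞
No finite upper bound exists
The sequence is UNBOUNDED

Unbounded (aₙ → ∞ as n → ∞)


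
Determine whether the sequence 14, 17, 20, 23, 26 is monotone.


Differences: 3, 3, 3, 3
All differences > 0 → strictly INCREASING

Monotonically increasing


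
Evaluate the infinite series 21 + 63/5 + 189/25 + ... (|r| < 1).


S∞ = a₁/(1-r) = 21/(1 - 3/5)
= 21/(2/5)
= 105/2

S∞ = 105/2


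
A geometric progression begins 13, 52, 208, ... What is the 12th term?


aₙ = a₁·r^(n-1)
= 13×4^11
= 13×4194304
= 54525952

a_12 = 54525952


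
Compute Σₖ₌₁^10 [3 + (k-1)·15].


aₙ = 3 + (10-1)×15 = 138
Sₙ = n(a₁+aₙ)/2 = 10×(3+138)/2
= 10×141/2 = 705

S_10 = 705


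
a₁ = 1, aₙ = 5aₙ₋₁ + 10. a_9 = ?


Computing step by step:
a_1 = 1
a_2 = 15
a_3 = 85
a_4 = 435
a_5 = 2185
a_6 = 10935
a_7 = 54685
a_8 = 273435
a_9 = 1367185


a_9 = 1367185


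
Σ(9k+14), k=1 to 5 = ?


Σ(9k+14) = 9·Σk + 14·n
= 9·15 + 14·5
= 135 + 70 = 205

Σ = 205


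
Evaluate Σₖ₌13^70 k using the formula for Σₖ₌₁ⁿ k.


Σₖ₌13^70 k = Σₖ₌₁^70 k − Σₖ₌₁^12 k
= 70·71/2 − 12·13/2
= 2485 − 78 = 2407

Σk = 2407


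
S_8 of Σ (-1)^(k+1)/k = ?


S = 1 - 1/2 + 1/3 - 1/4 + 1/5 - 1/6 + 1/7 - 1/8
= 0.6345
(Full series converges to +ln(2) ≈ +0.6931)

S_8 = 0.6345


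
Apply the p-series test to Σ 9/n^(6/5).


p-series test: Σ c/n^p converges if p > 1, diverges if p ≤ 1 (constant c > 0 doesn't affect convergence).
p = 6/5
6/5 > 1 → CONVERGES

Converges (p = 6/5 > 1)


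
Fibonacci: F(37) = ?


Fibonacci sequence: 1, 1, 2, 3, 5, 8, 13, 21, 34, 55, 89, ...
F(37) = 24157817

F(37) = 24157817


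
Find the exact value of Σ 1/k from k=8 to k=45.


Σₖ₌8^45 1/k = 1/8 + 1/9 + 1/10 + ... + 1/45
= 16974954787474829269/9419588158802421600
≈ 1.8021

Sum = 16974954787474829269/9419588158802421600 ≈ 1.8021


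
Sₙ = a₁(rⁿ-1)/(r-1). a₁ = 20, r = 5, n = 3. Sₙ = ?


Sₙ = 20×(5^3 - 1)/(5 - 1)
= 20×(125 - 1)/4
= 20×124/4
= 620

S_3 = 620


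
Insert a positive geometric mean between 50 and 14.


GM = √(50×14) = √700 = 26.4575

GM = 26.4575


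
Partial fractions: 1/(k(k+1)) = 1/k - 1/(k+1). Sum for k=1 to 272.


1/(k(k+1)) = 1/k - 1/(k+1) (partial fractions)
Telescoping: Σ = 1 - 1/273 = 272/273

Sum = 272/273


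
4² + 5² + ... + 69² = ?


Σₖ₌4^69 k² = Σₖ₌₁^69 k² − Σₖ₌₁^3 k²
= 69·70·139/6 − 3·4·7/6
= 111895 − 14 = 111881

Σk² = 111881


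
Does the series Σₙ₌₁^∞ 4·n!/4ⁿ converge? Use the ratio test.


aₙ = 4·n!/4^n
a_{n+1}/aₙ = (n+1)!/4^(n+1) × 4^n/n!  (constant 4 cancels)
= (n+1)/4
L = lim(n→∞) (n+1)/4 = ∞
L > 1 → series DIVERGES

Diverges (ratio test: L = ∞ > 1)


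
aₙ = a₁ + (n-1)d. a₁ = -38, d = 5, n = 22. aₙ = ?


aₙ = a₁ + (n-1)d
= -38 + (22-1)×5
= -38 + 105
= 67

a_22 = 67


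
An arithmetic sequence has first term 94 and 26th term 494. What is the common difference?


d = (aₙ - a₁)/(n-1)
= (494 - 94)/(26-1)
= 400/25 = 16

d = 16


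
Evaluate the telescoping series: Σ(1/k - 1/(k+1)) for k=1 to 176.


Telescoping: adjacent terms cancel.
= 1/1 - 1/177
= 1 - 1/177 = 176/177

Sum = 176/177


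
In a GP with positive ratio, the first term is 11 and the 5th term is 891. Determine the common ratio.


r^(n-1) = aₙ/a₁
r^4 = 891/11 = 81
r = 81^(1/4)
= ±3; taking r > 0 gives r = 3

r = 3


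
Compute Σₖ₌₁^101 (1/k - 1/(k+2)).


Telescoping with gap 2: two head and two tail terms survive.
= (1 + 1/2) - (1/102 + 1/103)
= 3/2 - 1/102 - 1/103 = 7777/5253

Sum = 7777/5253


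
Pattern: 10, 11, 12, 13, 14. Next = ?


Pattern: arithmetic (d=1)
Terms: 10, 11, 12, 13, 14
Next term = 15

Next term = 15


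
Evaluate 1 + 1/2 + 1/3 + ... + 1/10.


H_10 = 1/1 + 1/2 + 1/3 + 1/4 + 1/5 + 1/6 + 1/7 + 1/8 + 1/9 + 1/10
= 7381/2520
≈ 2.929

H_10 = 7381/2520 ≈ 2.929


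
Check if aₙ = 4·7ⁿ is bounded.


aₙ = 4·7ⁿ → as n→∞, aₙ→∞ (since base 7 > 1)
No finite upper bound exists
The sequence is UNBOUNDED

Unbounded (aₙ → ∞ as n → ∞)


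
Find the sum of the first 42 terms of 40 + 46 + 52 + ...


aₙ = 40 + (42-1)×6 = 286
Sₙ = n(a₁+aₙ)/2 = 42×(40+286)/2
= 42×326/2 = 6846

S_42 = 6846


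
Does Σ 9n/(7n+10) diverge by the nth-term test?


lim(n→∞) 9n/(7n+10) = 9/7 = 9/7  (divide numerator and denominator by n)
lim aₙ = 9/7 ≠ 0 → series DIVERGES

Diverges (lim aₙ = 9/7 ≠ 0)


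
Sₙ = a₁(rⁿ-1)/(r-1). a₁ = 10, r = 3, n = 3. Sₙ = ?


Sₙ = 10×(3^3 - 1)/(3 - 1)
= 10×(27 - 1)/2
= 10×26/2
= 130

S_3 = 130


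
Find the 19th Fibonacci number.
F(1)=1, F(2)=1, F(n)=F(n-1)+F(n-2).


Fibonacci sequence: 1, 1, 2, 3, 5, 8, 13, 21, 34, 55, 89, ...
F(19) = 4181

F(19) = 4181


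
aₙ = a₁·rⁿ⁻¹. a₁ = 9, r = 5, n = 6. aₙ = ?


aₙ = a₁·r^(n-1)
= 9×5^5
= 9×3125
= 28125

a_6 = 28125


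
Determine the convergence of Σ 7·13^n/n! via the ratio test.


aₙ = 7·13^n/n!
a_{n+1}/aₙ = 13^(n+1)/(n+1)! × n!/13^n  (constant 7 cancels)
= 13/(n+1)
L = lim(n→∞) 13/(n+1) = 0
L < 1 → series CONVERGES

Converges (ratio test: L = 0 < 1)


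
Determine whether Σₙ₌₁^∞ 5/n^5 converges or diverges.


p-series test: Σ c/n^p converges if p > 1, diverges if p ≤ 1 (constant c > 0 doesn't affect convergence).
p = 5
5 > 1 → CONVERGES

Converges (p = 5 > 1)


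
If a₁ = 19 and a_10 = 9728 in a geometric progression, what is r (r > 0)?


r^(n-1) = aₙ/a₁
r^9 = 9728/19 = 512
r = 512^(1/9)
= 2

r = 2


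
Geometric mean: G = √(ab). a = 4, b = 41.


GM = √(4×41) = √164 = 12.8062

GM = 12.8062


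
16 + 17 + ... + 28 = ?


Σₖ₌16^28 k = Σₖ₌₁^28 k − Σₖ₌₁^15 k
= 28·29/2 − 15·16/2
= 406 − 120 = 286

Σk = 286


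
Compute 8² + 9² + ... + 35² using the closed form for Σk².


Σₖ₌8^35 k² = Σₖ₌₁^35 k² − Σₖ₌₁^7 k²
= 35·36·71/6 − 7·8·15/6
= 14910 − 140 = 14770

Σk² = 14770


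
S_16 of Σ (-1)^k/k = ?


S = -1 + 1/2 - 1/3 + 1/4 - 1/5 + 1/6 - 1/7 + 1/8 ± ...
= -0.6629
(Full series converges to -ln(2) ≈ -0.6931)

S_16 = -0.6629


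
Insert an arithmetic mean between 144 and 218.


AM = (144 + 218)/2 = 362/2 = 181

AM = 181


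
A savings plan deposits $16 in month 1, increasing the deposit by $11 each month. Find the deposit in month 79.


aₙ = a₁ + (n-1)d
= 16 + (79-1)×11
= 16 + 858
= 874

a_79 = 874


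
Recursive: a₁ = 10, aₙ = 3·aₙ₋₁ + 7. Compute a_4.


Computing step by step:
a_1 = 10
a_2 = 37
a_3 = 118
a_4 = 361


a_4 = 361


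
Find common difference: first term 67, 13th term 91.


d = (aₙ - a₁)/(n-1)
= (91 - 67)/(13-1)
= 24/12 = 2

d = 2


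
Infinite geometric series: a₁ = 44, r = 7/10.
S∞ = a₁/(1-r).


S∞ = a₁/(1-r) = 44/(1 - 7/10)
= 44/(3/10)
= 440/3

S∞ = 440/3


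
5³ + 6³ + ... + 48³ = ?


Σₖ₌5^48 k³ = [48·49/2]² − [4·5/2]²
= 1382976 − 100 = 1382876

Σk³ = 1382876


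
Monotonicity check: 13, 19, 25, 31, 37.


Differences: 6, 6, 6, 6
All differences > 0 → strictly INCREASING

Monotonically increasing


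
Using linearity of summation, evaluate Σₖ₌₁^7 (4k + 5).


Σ(4k+5) = 4·Σk + 5·n
= 4·28 + 5·7
= 112 + 35 = 147

Σ = 147


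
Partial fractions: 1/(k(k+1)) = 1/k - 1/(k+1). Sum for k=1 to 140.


1/(k(k+1)) = 1/k - 1/(k+1) (partial fractions)
Telescoping: Σ = 1 - 1/141 = 140/141

Sum = 140/141


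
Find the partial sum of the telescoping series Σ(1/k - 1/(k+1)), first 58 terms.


Telescoping: adjacent terms cancel.
= 1/1 - 1/59
= 1 - 1/59 = 58/59

Sum = 58/59


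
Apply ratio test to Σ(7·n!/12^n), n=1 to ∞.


aₙ = 7·n!/12^n
a_{n+1}/aₙ = (n+1)!/12^(n+1) × 12^n/n!  (constant 7 cancels)
= (n+1)/12
L = lim(n→∞) (n+1)/12 = ∞
L > 1 → series DIVERGES

Diverges (ratio test: L = ∞ > 1)


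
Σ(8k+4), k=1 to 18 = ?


Σ(8k+4) = 8·Σk + 4·n
= 8·171 + 4·18
= 1368 + 72 = 1440

Σ = 1440


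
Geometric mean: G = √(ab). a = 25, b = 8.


GM = √(25×8) = √200 = 14.1421

GM = 14.1421


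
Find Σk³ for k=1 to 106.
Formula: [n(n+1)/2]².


n(n+1)/2 = 106×107/2 = 5671
Σk³ = 5671² = 32160241

Σk³ = 32160241


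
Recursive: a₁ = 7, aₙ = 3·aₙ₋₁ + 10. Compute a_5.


Computing step by step:
a_1 = 7
a_2 = 31
a_3 = 103
a_4 = 319
a_5 = 967


a_5 = 967


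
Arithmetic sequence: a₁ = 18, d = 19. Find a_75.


aₙ = a₁ + (n-1)d
= 18 + (75-1)×19
= 18 + 1406
= 1424

a_75 = 1424


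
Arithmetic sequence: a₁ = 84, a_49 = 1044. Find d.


d = (aₙ - a₁)/(n-1)
= (1044 - 84)/(49-1)
= 960/48 = 20

d = 20


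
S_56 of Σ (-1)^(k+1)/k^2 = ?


S = 1 - 1/4 + 1/9 - 1/16 + 1/25 - 1/36 + 1/49 - 1/64 ± ...
= 0.8223
(Full series converges to +π²/12 ≈ +0.8225)

S_56 = 0.8223


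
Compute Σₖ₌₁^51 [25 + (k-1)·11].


aₙ = 25 + (51-1)×11 = 575
Sₙ = n(a₁+aₙ)/2 = 51×(25+575)/2
= 51×600/2 = 15300

S_51 = 15300


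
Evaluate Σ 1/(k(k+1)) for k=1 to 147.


1/(k(k+1)) = 1/k - 1/(k+1) (partial fractions)
Telescoping: Σ = 1 - 1/148 = 147/148

Sum = 147/148


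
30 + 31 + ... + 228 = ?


Σₖ₌30^228 k = Σₖ₌₁^228 k − Σₖ₌₁^29 k
= 228·229/2 − 29·30/2
= 26106 − 435 = 25671

Σk = 25671


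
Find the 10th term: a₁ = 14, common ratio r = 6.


aₙ = a₁·r^(n-1)
= 14×6^9
= 14×10077696
= 141087744

a_10 = 141087744


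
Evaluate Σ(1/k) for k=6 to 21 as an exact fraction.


Σₖ₌6^21 1/k = 1/6 + 1/7 + 1/8 + ... + 1/21
= 105689791/77597520
≈ 1.362

Sum = 105689791/77597520 ≈ 1.362


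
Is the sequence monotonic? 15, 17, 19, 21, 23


Differences: 2, 2, 2, 2
All differences > 0 → strictly INCREASING

Monotonically increasing


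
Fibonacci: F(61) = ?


Fibonacci sequence: 1, 1, 2, 3, 5, 8, 13, 21, 34, 55, 89, ...
F(61) = 2504730781961

F(61) = 2504730781961


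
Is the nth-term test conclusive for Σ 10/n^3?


lim(n→∞) 10/n^3 = 0
lim aₙ = 0 → nth-term test is INCONCLUSIVE
(Need other tests; this is actually a convergent p-series with p=3 > 1)

Inconclusive (lim aₙ = 0; need another test)


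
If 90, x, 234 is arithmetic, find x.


AM = (90 + 234)/2 = 324/2 = 162

AM = 162


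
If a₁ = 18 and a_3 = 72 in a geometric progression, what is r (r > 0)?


r^(n-1) = aₙ/a₁
r^2 = 72/18 = 4
r = 4^(1/2)
= ±2; taking r > 0 gives r = 2

r = 2


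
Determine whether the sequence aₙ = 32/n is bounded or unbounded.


a₁ = 32, a₂ = 32/2, a₃ = 32/3, ...
0 < aₙ ≤ 32 for all n ≥ 1
Lower bound: 0, Upper bound: 32
The sequence IS bounded

Bounded (0 < aₙ ≤ 32)


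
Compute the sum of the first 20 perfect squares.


n = 20
n(n+1)(2n+1)/6 = 20×21×41/6
= 17220/6 = 2870

Σk² = 2870


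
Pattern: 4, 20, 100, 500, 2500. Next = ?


Pattern: geometric (r=5)
Terms: 4, 20, 100, 500, 2500
Next term = 12500

Next term = 12500


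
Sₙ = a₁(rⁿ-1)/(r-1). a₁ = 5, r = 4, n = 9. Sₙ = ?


Sₙ = 5×(4^9 - 1)/(4 - 1)
= 5×(262144 - 1)/3
= 5×262143/3
= 436905

S_9 = 436905


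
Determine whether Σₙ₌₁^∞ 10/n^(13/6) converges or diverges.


p-series test: Σ c/n^p converges if p > 1, diverges if p ≤ 1 (constant c > 0 doesn't affect convergence).
p = 13/6
13/6 > 1 → CONVERGES

Converges (p = 13/6 > 1)


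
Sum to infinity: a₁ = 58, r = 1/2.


S∞ = a₁/(1-r) = 58/(1 - 1/2)
= 58/(1/2)
= 116

S∞ = 116


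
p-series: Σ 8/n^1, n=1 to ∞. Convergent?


p-series test: Σ c/n^p converges if p > 1, diverges if p ≤ 1 (constant c > 0 doesn't affect convergence).
p = 1
1 ≤ 1 → DIVERGES

Diverges (p = 1 ≤ 1)


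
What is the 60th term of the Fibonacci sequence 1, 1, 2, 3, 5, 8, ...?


Fibonacci sequence: 1, 1, 2, 3, 5, 8, 13, 21, 34, 55, 89, ...
F(60) = 1548008755920

F(60) = 1548008755920


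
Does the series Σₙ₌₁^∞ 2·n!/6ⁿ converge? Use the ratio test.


aₙ = 2·n!/6^n
a_{n+1}/aₙ = (n+1)!/6^(n+1) × 6^n/n!  (constant 2 cancels)
= (n+1)/6
L = lim(n→∞) (n+1)/6 = ∞
L > 1 → series DIVERGES

Diverges (ratio test: L = ∞ > 1)


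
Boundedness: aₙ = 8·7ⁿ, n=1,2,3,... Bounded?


aₙ = 8·7ⁿ → as n→∞, aₙ→∞ (since base 7 > 1)
No finite upper bound exists
The sequence is UNBOUNDED

Unbounded (aₙ → ∞ as n → ∞)


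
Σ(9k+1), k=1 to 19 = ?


Σ(9k+1) = 9·Σk + 1·n
= 9·190 + 1·19
= 1710 + 19 = 1729

Σ = 1729


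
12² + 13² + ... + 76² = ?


Σₖ₌12^76 k² = Σₖ₌₁^76 k² − Σₖ₌₁^11 k²
= 76·77·153/6 − 11·12·23/6
= 149226 − 506 = 148720

Σk² = 148720


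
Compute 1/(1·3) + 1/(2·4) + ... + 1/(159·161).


1/(k(k+2)) = (1/2)·(1/k - 1/(k+2)) (partial fractions)
Telescoping: Σ = (1/2)·(1 + 1/2 - 1/160 - 1/161) = 38319/51520

Sum = 38319/51520


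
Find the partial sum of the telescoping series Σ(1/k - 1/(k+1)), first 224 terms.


Telescoping: adjacent terms cancel.
= 1/1 - 1/225
= 1 - 1/225 = 224/225

Sum = 224/225


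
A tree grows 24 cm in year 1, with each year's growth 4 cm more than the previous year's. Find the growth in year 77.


aₙ = a₁ + (n-1)d
= 24 + (77-1)×4
= 24 + 304
= 328

a_77 = 328


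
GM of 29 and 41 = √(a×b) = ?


GM = √(29×41) = √1189 = 34.4819

GM = 34.4819


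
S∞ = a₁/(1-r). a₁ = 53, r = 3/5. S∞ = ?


S∞ = a₁/(1-r) = 53/(1 - 3/5)
= 53/(2/5)
= 265/2

S∞ = 265/2


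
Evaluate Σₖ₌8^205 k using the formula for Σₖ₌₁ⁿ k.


Σₖ₌8^205 k = Σₖ₌₁^205 k − Σₖ₌₁^7 k
= 205·206/2 − 7·8/2
= 21115 − 28 = 21087

Σk = 21087


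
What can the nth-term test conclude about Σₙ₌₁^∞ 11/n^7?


lim(n→∞) 11/n^7 = 0
lim aₙ = 0 → nth-term test is INCONCLUSIVE
(Need other tests; this is actually a convergent p-series with p=7 > 1)

Inconclusive (lim aₙ = 0; need another test)


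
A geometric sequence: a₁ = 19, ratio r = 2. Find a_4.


aₙ = a₁·r^(n-1)
= 19×2^3
= 19×8
= 152

a_4 = 152


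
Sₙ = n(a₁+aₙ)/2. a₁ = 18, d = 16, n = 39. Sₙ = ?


aₙ = 18 + (39-1)×16 = 626
Sₙ = n(a₁+aₙ)/2 = 39×(18+626)/2
= 39×644/2 = 12558

S_39 = 12558


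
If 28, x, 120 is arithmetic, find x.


AM = (28 + 120)/2 = 148/2 = 74

AM = 74


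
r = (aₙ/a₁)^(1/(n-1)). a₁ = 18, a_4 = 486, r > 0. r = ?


r^(n-1) = aₙ/a₁
r^3 = 486/18 = 27
r = 27^(1/3)
= 3

r = 3


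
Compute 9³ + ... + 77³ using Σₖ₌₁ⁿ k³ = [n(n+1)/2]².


Σₖ₌9^77 k³ = [77·78/2]² − [8·9/2]²
= 9018009 − 1296 = 9016713

Σk³ = 9016713


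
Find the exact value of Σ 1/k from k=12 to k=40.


Σₖ₌12^40 1/k = 1/12 + 1/13 + 1/14 + ... + 1/40
= 960709218673469/763275922437600
≈ 1.2587

Sum = 960709218673469/763275922437600 ≈ 1.2587


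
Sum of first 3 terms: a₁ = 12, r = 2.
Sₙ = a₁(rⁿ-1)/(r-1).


Sₙ = 12×(2^3 - 1)/(2 - 1)
= 12×(8 - 1)/1
= 12×7/1
= 84

S_3 = 84


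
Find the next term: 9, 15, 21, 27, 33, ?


Pattern: arithmetic (d=6)
Terms: 9, 15, 21, 27, 33
Next term = 39

Next term = 39


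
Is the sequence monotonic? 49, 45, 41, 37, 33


Differences: -4, -4, -4, -4
All differences < 0 → strictly DECREASING

Monotonically decreasing


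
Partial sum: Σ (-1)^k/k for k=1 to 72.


S = -1 + 1/2 - 1/3 + 1/4 - 1/5 + 1/6 - 1/7 + 1/8 ± ...
= -0.6863
(Full series converges to -ln(2) ≈ -0.6931)

S_72 = -0.6863


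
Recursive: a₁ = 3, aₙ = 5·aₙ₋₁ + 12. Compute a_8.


Computing step by step:
a_1 = 3
a_2 = 27
a_3 = 147
a_4 = 747
a_5 = 3747
a_6 = 18747
a_7 = 93747
a_8 = 468747


a_8 = 468747


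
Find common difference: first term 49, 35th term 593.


d = (aₙ - a₁)/(n-1)
= (593 - 49)/(35-1)
= 544/34 = 16

d = 16


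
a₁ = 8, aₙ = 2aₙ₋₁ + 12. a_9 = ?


Computing step by step:
a_1 = 8
a_2 = 28
a_3 = 68
a_4 = 148
a_5 = 308
a_6 = 628
a_7 = 1268
a_8 = 2548
a_9 = 5108


a_9 = 5108


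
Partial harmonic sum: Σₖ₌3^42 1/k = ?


Σₖ₌3^42 1/k = 1/3 + 1/4 + 1/5 + ... + 1/42
= 8041906695706619/2844937529085600
≈ 2.8267

Sum = 8041906695706619/2844937529085600 ≈ 2.8267


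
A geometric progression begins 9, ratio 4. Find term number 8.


aₙ = a₁·r^(n-1)
= 9×4^7
= 9×16384
= 147456

a_8 = 147456


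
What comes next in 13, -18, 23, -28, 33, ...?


Pattern: alternating sign, magnitude arithmetic (d=5)
Terms: 13, -18, 23, -28, 33
Next term = -38

Next term = -38


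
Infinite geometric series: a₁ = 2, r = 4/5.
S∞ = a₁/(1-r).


S∞ = a₁/(1-r) = 2/(1 - 4/5)
= 2/(1/5)
= 10

S∞ = 10


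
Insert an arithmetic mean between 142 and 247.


AM = (142 + 247)/2 = 389/2 = 194.5

AM = 194.5


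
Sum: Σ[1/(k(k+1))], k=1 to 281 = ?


1/(k(k+1)) = 1/k - 1/(k+1) (partial fractions)
Telescoping: Σ = 1 - 1/282 = 281/282

Sum = 281/282


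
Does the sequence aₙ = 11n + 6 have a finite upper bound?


aₙ = 11n + 6 → as n→∞, aₙ→∞
No finite upper bound exists
The sequence is UNBOUNDED

Unbounded (aₙ → ∞ as n → ∞)


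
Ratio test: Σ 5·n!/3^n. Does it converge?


aₙ = 5·n!/3^n
a_{n+1}/aₙ = (n+1)!/3^(n+1) × 3^n/n!  (constant 5 cancels)
= (n+1)/3
L = lim(n→∞) (n+1)/3 = ∞
L > 1 → series DIVERGES

Diverges (ratio test: L = ∞ > 1)


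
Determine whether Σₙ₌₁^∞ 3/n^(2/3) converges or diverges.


p-series test: Σ c/n^p converges if p > 1, diverges if p ≤ 1 (constant c > 0 doesn't affect convergence).
p = 2/3
2/3 ≤ 1 → DIVERGES

Diverges (p = 2/3 ≤ 1)


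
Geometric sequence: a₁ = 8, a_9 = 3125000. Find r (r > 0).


r^(n-1) = aₙ/a₁
r^8 = 3125000/8 = 390625
r = 390625^(1/8)
= ±5; taking r > 0 gives r = 5

r = 5


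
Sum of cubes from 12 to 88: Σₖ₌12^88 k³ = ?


Σₖ₌12^88 k³ = [88·89/2]² − [11·12/2]²
= 15335056 − 4356 = 15330700

Σk³ = 15330700


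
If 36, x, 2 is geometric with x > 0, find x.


GM = √(36×2) = √72 = 8.4853

GM = 8.4853


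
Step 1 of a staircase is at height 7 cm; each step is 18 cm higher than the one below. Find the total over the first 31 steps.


aₙ = 7 + (31-1)×18 = 547
Sₙ = n(a₁+aₙ)/2 = 31×(7+547)/2
= 31×554/2 = 8587

S_31 = 8587


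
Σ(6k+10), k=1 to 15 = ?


Σ(6k+10) = 6·Σk + 10·n
= 6·120 + 10·15
= 720 + 150 = 870

Σ = 870


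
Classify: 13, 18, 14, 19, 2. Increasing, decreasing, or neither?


Differences: 5, -4, 5, -17
Difference at position 1 is +5 (> 0) but position 2 is -4 (< 0) — sequence both rises and falls
→ NOT monotonic

Not monotonic


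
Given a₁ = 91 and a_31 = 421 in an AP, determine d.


d = (aₙ - a₁)/(n-1)
= (421 - 91)/(31-1)
= 330/30 = 11

d = 11


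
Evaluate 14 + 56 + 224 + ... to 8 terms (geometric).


Sₙ = 14×(4^8 - 1)/(4 - 1)
= 14×(65536 - 1)/3
= 14×65535/3
= 305830

S_8 = 305830


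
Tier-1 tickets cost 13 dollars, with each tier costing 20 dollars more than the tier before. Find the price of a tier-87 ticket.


aₙ = a₁ + (n-1)d
= 13 + (87-1)×20
= 13 + 1720
= 1733

a_87 = 1733


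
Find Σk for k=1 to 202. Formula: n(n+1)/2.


n(n+1)/2 = 202×203/2 = 41006/2 = 20503

Σk = 20503


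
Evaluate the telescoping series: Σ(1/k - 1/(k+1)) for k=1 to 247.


Telescoping: adjacent terms cancel.
= 1/1 - 1/248
= 1 - 1/248 = 247/248

Sum = 247/248


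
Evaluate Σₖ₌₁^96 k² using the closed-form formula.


n = 96
n(n+1)(2n+1)/6 = 96×97×193/6
= 1797216/6 = 299536

Σk² = 299536


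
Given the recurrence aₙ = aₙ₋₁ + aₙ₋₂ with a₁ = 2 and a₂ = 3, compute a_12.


Computing iteratively: 2, 3, 5, 8, 13, 21, 34, 55, 89, 144, 233, 377
a_12 = 377

a_12 = 377


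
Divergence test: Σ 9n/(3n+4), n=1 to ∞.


lim(n→∞) 9n/(3n+4) = 9/3 = 3  (divide numerator and denominator by n)
lim aₙ = 3 ≠ 0 → series DIVERGES

Diverges (lim aₙ = 3 ≠ 0)


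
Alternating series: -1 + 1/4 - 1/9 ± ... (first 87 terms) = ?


S = -1 + 1/4 - 1/9 + 1/16 - 1/25 + 1/36 - 1/49 + 1/64 ± ...
= -0.8225
(Full series converges to -π²/12 ≈ -0.8225)

S_87 = -0.8225


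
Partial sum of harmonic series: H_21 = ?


H_21 = 1/1 + 1/2 + 1/3 + ... + 1/21
= 18858053/5173168
≈ 3.6454

H_21 = 18858053/5173168 ≈ 3.6454


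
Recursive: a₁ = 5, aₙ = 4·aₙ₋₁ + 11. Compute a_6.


Computing step by step:
a_1 = 5
a_2 = 31
a_3 = 135
a_4 = 551
a_5 = 2215
a_6 = 8871


a_6 = 8871


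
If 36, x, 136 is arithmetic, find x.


AM = (36 + 136)/2 = 172/2 = 86

AM = 86


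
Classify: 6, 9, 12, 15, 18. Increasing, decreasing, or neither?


Differences: 3, 3, 3, 3
All differences > 0 → strictly INCREASING

Monotonically increasing


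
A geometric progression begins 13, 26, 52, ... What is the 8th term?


aₙ = a₁·r^(n-1)
= 13×2^7
= 13×128
= 1664

a_8 = 1664


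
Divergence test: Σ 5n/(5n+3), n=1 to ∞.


lim(n→∞) 5n/(5n+3) = 5/5 = 1  (divide numerator and denominator by n)
lim aₙ = 1 ≠ 0 → series DIVERGES

Diverges (lim aₙ = 1 ≠ 0)


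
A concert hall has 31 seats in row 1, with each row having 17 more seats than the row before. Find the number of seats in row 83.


aₙ = a₁ + (n-1)d
= 31 + (83-1)×17
= 31 + 1394
= 1425

a_83 = 1425


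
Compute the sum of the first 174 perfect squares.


n = 174
n(n+1)(2n+1)/6 = 174×175×349/6
= 10627050/6 = 1771175

Σk² = 1771175


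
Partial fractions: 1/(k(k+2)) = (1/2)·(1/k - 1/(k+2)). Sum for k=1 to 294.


1/(k(k+2)) = (1/2)·(1/k - 1/(k+2)) (partial fractions)
Telescoping: Σ = (1/2)·(1 + 1/2 - 1/295 - 1/296) = 130389/174640

Sum = 130389/174640


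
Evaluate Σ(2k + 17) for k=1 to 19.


Σ(2k+17) = 2·Σk + 17·n
= 2·190 + 17·19
= 380 + 323 = 703

Σ = 703


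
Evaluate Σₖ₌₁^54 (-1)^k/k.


S = -1 + 1/2 - 1/3 + 1/4 - 1/5 + 1/6 - 1/7 + 1/8 ± ...
= -0.684
(Full series converges to -ln(2) ≈ -0.6931)

S_54 = -0.684


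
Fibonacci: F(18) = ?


Fibonacci sequence: 1, 1, 2, 3, 5, 8, 13, 21, 34, 55, 89, ...
F(18) = 2584

F(18) = 2584


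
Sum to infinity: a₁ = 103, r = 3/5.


S∞ = a₁/(1-r) = 103/(1 - 3/5)
= 103/(2/5)
= 515/2

S∞ = 515/2


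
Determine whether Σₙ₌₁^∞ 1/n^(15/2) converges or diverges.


p-series test: Σ c/n^p converges if p > 1, diverges if p ≤ 1 (constant c > 0 doesn't affect convergence).
p = 15/2
15/2 > 1 → CONVERGES

Converges (p = 15/2 > 1)


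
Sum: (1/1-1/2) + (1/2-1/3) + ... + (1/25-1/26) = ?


Telescoping: adjacent terms cancel.
= 1/1 - 1/26
= 1 - 1/26 = 25/26

Sum = 25/26


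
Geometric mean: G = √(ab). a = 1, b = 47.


GM = √(1×47) = √47 = 6.8557

GM = 6.8557


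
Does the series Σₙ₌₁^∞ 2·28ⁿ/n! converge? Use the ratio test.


aₙ = 2·28^n/n!
a_{n+1}/aₙ = 28^(n+1)/(n+1)! × n!/28^n  (constant 2 cancels)
= 28/(n+1)
L = lim(n→∞) 28/(n+1) = 0
L < 1 → series CONVERGES

Converges (ratio test: L = 0 < 1)


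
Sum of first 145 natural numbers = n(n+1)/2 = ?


n(n+1)/2 = 145×146/2 = 21170/2 = 10585

Σk = 10585


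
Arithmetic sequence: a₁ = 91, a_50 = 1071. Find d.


d = (aₙ - a₁)/(n-1)
= (1071 - 91)/(50-1)
= 980/49 = 20

d = 20


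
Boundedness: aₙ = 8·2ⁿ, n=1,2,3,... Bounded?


aₙ = 8·2ⁿ → as n→∞, aₙ→∞ (since base 2 > 1)
No finite upper bound exists
The sequence is UNBOUNDED

Unbounded (aₙ → ∞ as n → ∞)


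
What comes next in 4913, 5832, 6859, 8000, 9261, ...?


Pattern: perfect cubes: n³
Terms: 4913, 5832, 6859, 8000, 9261
Next term = 10648

Next term = 10648


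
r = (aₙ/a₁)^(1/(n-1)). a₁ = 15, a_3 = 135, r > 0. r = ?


r^(n-1) = aₙ/a₁
r^2 = 135/15 = 9
r = 9^(1/2)
= ±3; taking r > 0 gives r = 3

r = 3


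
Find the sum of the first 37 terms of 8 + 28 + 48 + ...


aₙ = 8 + (37-1)×20 = 728
Sₙ = n(a₁+aₙ)/2 = 37×(8+728)/2
= 37×736/2 = 13616

S_37 = 13616


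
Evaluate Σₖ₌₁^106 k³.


n(n+1)/2 = 106×107/2 = 5671
Σk³ = 5671² = 32160241

Σk³ = 32160241


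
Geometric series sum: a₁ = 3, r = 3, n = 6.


Sₙ = 3×(3^6 - 1)/(3 - 1)
= 3×(729 - 1)/2
= 3×728/2
= 1092

S_6 = 1092


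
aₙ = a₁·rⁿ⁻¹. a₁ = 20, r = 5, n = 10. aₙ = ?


aₙ = a₁·r^(n-1)
= 20×5^9
= 20×1953125
= 39062500

a_10 = 39062500


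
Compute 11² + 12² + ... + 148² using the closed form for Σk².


Σₖ₌11^148 k² = Σₖ₌₁^148 k² − Σₖ₌₁^10 k²
= 148·149·297/6 − 10·11·21/6
= 1091574 − 385 = 1091189

Σk² = 1091189


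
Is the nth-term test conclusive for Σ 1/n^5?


lim(n→∞) 1/n^5 = 0
lim aₙ = 0 → nth-term test is INCONCLUSIVE
(Need other tests; this is actually a convergent p-series with p=5 > 1)

Inconclusive (lim aₙ = 0; need another test)


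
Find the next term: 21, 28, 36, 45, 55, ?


Pattern: triangular numbers: n(n+1)/2
Terms: 21, 28, 36, 45, 55
Next term = 66

Next term = 66


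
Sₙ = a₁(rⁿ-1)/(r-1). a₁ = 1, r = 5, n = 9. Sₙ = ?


Sₙ = 1×(5^9 - 1)/(5 - 1)
= 1×(1953125 - 1)/4
= 1×1953124/4
= 488281

S_9 = 488281
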